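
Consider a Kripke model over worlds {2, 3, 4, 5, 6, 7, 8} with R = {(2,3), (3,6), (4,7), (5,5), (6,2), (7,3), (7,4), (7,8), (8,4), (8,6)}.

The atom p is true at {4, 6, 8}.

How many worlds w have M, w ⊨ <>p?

3

2: successors {3}; p there: 3:F. ✗
3: successors {6}; p there: 6:T. ✓
4: successors {7}; p there: 7:F. ✗
5: successors {5}; p there: 5:F. ✗
6: successors {2}; p there: 2:F. ✗
7: successors {3, 4, 8}; p there: 3:F, 4:T, 8:T. ✓
8: successors {4, 6}; p there: 4:T, 6:T. ✓
Satisfying worlds: {3, 7, 8}.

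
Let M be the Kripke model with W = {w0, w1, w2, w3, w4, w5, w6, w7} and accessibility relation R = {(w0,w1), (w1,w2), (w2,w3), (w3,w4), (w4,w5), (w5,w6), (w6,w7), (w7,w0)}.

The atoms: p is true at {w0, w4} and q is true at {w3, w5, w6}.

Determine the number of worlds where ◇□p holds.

2

w0: successors {w1}; □p there: w1:F. ✗
w1: successors {w2}; □p there: w2:F. ✗
w2: successors {w3}; □p there: w3:T. ✓
w3: successors {w4}; □p there: w4:F. ✗
w4: successors {w5}; □p there: w5:F. ✗
w5: successors {w6}; □p there: w6:F. ✗
w6: successors {w7}; □p there: w7:T. ✓
w7: successors {w0}; □p there: w0:F. ✗
Satisfying worlds: {w2, w6}.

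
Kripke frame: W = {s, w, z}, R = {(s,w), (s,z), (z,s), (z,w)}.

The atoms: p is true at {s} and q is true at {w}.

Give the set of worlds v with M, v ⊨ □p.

s: successors {w, z}; p there: w:F, z:F. ✗
w: no successors, so □p holds vacuously. ✓
z: successors {s, w}; p there: s:T, w:F. ✗

{w}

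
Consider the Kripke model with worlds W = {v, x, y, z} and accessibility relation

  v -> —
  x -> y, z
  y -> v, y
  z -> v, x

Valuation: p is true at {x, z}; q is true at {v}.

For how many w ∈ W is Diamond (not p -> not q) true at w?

v: no successors, so Diamond (not p -> not q) fails. ✗
x: successors {y, z}; not p -> not q there: y:T, z:T. ✓
y: successors {v, y}; not p -> not q there: v:F, y:T. ✓
z: successors {v, x}; not p -> not q there: v:F, x:T. ✓
Satisfying worlds: {x, y, z}.

3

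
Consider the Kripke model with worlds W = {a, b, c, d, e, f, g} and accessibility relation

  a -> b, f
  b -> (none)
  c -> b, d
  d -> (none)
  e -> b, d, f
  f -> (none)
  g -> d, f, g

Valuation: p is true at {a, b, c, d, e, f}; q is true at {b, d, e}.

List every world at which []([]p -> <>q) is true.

a: successors {b, f}; []p -> <>q there: b:F, f:F. ✗
b: no successors, so []([]p -> <>q) holds vacuously. ✓
c: successors {b, d}; []p -> <>q there: b:F, d:F. ✗
d: no successors, so []([]p -> <>q) holds vacuously. ✓
e: successors {b, d, f}; []p -> <>q there: b:F, d:F, f:F. ✗
f: no successors, so []([]p -> <>q) holds vacuously. ✓
g: successors {d, f, g}; []p -> <>q there: d:F, f:F, g:T. ✗

{b, d, f}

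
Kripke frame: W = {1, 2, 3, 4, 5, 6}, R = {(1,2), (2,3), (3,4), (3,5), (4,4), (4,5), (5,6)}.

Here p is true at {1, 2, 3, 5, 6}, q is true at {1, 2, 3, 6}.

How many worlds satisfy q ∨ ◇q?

1: q is T, ◇q is T. ✓
2: q is T, ◇q is T. ✓
3: q is T, ◇q is F. ✓
4: q is F, ◇q is F. ✗
5: q is F, ◇q is T. ✓
6: q is T, ◇q is F. ✓
Satisfying worlds: {1, 2, 3, 5, 6}.

5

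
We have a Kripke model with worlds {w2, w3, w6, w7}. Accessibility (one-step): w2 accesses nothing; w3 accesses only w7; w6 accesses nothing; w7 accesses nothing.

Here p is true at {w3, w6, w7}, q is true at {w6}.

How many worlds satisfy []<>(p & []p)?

w2: no successors, so []<>(p & []p) holds vacuously. ✓
w3: successors {w7}; <>(p & []p) there: w7:F. ✗
w6: no successors, so []<>(p & []p) holds vacuously. ✓
w7: no successors, so []<>(p & []p) holds vacuously. ✓
Satisfying worlds: {w2, w6, w7}.

3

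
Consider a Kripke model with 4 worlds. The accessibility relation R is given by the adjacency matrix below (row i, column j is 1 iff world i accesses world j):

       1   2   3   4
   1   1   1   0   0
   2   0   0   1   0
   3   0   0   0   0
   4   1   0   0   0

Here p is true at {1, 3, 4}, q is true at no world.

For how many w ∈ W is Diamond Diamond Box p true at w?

2

1: successors {1, 2}; Diamond Box p there: 1:T, 2:T. ✓
2: successors {3}; Diamond Box p there: 3:F. ✗
3: no successors, so Diamond Diamond Box p fails. ✗
4: successors {1}; Diamond Box p there: 1:T. ✓
Satisfying worlds: {1, 4}.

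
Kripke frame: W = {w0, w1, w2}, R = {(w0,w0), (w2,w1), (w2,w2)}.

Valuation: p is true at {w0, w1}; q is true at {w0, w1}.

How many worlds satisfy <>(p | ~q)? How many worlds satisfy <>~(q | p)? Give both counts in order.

2 and 1

For <>(p | ~q):
w0: successors {w0}; p | ~q there: w0:T. ✓
w1: no successors, so <>(p | ~q) fails. ✗
w2: successors {w1, w2}; p | ~q there: w1:T, w2:T. ✓
— 2 worlds.
For <>~(q | p):
w0: successors {w0}; ~(q | p) there: w0:F. ✗
w1: no successors, so <>~(q | p) fails. ✗
w2: successors {w1, w2}; ~(q | p) there: w1:F, w2:T. ✓
— 1 world.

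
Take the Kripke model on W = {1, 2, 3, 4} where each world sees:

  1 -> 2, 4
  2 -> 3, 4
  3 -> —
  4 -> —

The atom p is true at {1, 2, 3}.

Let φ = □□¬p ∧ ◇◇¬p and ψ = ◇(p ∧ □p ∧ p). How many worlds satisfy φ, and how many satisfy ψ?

0 and 1

For □□¬p ∧ ◇◇¬p:
1: □□¬p is F, ◇◇¬p is T. ✗
2: □□¬p is T, ◇◇¬p is F. ✗
3: □□¬p is T, ◇◇¬p is F. ✗
4: □□¬p is T, ◇◇¬p is F. ✗
— 0 worlds.
For ◇(p ∧ □p ∧ p):
1: successors {2, 4}; p ∧ □p ∧ p there: 2:F, 4:F. ✗
2: successors {3, 4}; p ∧ □p ∧ p there: 3:T, 4:F. ✓
3: no successors, so ◇(p ∧ □p ∧ p) fails. ✗
4: no successors, so ◇(p ∧ □p ∧ p) fails. ✗
— 1 world.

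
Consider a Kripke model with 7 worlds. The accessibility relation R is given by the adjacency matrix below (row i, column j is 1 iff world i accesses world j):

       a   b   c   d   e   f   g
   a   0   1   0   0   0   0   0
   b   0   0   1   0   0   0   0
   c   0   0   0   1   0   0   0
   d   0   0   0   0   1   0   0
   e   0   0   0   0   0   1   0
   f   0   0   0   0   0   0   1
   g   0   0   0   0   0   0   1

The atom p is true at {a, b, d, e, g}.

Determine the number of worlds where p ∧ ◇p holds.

a: p is T, ◇p is T. ✓
b: p is T, ◇p is F. ✗
c: p is F, ◇p is T. ✗
d: p is T, ◇p is T. ✓
e: p is T, ◇p is F. ✗
f: p is F, ◇p is T. ✗
g: p is T, ◇p is T. ✓
Satisfying worlds: {a, d, g}.

3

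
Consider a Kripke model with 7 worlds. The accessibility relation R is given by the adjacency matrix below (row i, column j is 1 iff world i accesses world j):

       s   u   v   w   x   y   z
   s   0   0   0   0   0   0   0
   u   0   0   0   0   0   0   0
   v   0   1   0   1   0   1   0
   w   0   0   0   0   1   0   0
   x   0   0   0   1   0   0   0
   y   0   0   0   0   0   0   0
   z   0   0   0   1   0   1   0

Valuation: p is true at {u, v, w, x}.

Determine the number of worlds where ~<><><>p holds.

3

s: <><><>p is F. ✓
u: <><><>p is F. ✓
v: <><><>p is T. ✗
w: <><><>p is T. ✗
x: <><><>p is T. ✗
y: <><><>p is F. ✓
z: <><><>p is T. ✗
Satisfying worlds: {s, u, y}.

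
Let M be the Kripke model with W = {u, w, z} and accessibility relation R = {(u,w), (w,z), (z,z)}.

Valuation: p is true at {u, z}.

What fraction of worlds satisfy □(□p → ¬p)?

u: successors {w}; □p → ¬p there: w:T. ✓
w: successors {z}; □p → ¬p there: z:F. ✗
z: successors {z}; □p → ¬p there: z:F. ✗
That's 1 of 3 worlds, so 1/3.

1/3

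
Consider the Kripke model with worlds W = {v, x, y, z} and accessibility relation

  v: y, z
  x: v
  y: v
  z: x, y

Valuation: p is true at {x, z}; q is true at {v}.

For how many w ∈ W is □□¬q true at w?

v: successors {y, z}; □¬q there: y:F, z:T. ✗
x: successors {v}; □¬q there: v:T. ✓
y: successors {v}; □¬q there: v:T. ✓
z: successors {x, y}; □¬q there: x:F, y:F. ✗
Satisfying worlds: {x, y}.

2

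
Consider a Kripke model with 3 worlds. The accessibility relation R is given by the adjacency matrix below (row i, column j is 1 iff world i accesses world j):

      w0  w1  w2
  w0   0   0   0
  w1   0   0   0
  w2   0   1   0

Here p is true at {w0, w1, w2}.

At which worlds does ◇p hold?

w0: no successors, so ◇p fails. ✗
w1: no successors, so ◇p fails. ✗
w2: successors {w1}; p there: w1:T. ✓

{w2}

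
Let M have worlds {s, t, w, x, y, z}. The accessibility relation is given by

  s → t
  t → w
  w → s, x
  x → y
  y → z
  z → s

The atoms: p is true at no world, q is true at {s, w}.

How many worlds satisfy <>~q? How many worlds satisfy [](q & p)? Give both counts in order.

For <>~q:
s: successors {t}; ~q there: t:T. ✓
t: successors {w}; ~q there: w:F. ✗
w: successors {s, x}; ~q there: s:F, x:T. ✓
x: successors {y}; ~q there: y:T. ✓
y: successors {z}; ~q there: z:T. ✓
z: successors {s}; ~q there: s:F. ✗
— 4 worlds.
For [](q & p):
s: successors {t}; q & p there: t:F. ✗
t: successors {w}; q & p there: w:F. ✗
w: successors {s, x}; q & p there: s:F, x:F. ✗
x: successors {y}; q & p there: y:F. ✗
y: successors {z}; q & p there: z:F. ✗
z: successors {s}; q & p there: s:F. ✗
— 0 worlds.

4 and 0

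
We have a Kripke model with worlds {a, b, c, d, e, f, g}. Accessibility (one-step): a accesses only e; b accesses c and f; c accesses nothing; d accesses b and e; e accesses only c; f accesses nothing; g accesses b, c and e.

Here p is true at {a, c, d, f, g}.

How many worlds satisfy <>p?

3

a: successors {e}; p there: e:F. ✗
b: successors {c, f}; p there: c:T, f:T. ✓
c: no successors, so <>p fails. ✗
d: successors {b, e}; p there: b:F, e:F. ✗
e: successors {c}; p there: c:T. ✓
f: no successors, so <>p fails. ✗
g: successors {b, c, e}; p there: b:F, c:T, e:F. ✓
Satisfying worlds: {b, e, g}.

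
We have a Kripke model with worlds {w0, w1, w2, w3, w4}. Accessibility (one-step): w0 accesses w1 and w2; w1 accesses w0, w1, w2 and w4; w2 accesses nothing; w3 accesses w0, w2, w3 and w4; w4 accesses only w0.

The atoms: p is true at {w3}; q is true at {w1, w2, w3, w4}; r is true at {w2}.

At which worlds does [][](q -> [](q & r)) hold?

{w2}

w0: successors {w1, w2}; [](q -> [](q & r)) there: w1:F, w2:T. ✗
w1: successors {w0, w1, w2, w4}; [](q -> [](q & r)) there: w0:F, w1:F, w2:T, w4:T. ✗
w2: no successors, so [][](q -> [](q & r)) holds vacuously. ✓
w3: successors {w0, w2, w3, w4}; [](q -> [](q & r)) there: w0:F, w2:T, w3:F, w4:T. ✗
w4: successors {w0}; [](q -> [](q & r)) there: w0:F. ✗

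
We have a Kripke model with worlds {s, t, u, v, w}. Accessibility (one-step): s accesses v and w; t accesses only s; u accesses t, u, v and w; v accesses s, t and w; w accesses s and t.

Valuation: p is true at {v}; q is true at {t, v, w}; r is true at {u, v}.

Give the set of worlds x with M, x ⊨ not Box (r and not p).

s: Box (r and not p) is F. ✓
t: Box (r and not p) is F. ✓
u: Box (r and not p) is F. ✓
v: Box (r and not p) is F. ✓
w: Box (r and not p) is F. ✓

{s, t, u, v, w}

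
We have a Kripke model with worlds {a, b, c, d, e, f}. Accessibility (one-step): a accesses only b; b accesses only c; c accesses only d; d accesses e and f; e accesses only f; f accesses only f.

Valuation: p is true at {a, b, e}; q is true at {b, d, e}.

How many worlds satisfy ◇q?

a: successors {b}; q there: b:T. ✓
b: successors {c}; q there: c:F. ✗
c: successors {d}; q there: d:T. ✓
d: successors {e, f}; q there: e:T, f:F. ✓
e: successors {f}; q there: f:F. ✗
f: successors {f}; q there: f:F. ✗
Satisfying worlds: {a, c, d}.

3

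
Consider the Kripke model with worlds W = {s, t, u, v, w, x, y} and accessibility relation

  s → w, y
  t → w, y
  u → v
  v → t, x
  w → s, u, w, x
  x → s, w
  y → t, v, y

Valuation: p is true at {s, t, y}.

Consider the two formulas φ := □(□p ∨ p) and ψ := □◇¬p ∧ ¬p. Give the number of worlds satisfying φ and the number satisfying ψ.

For □(□p ∨ p):
s: successors {w, y}; □p ∨ p there: w:F, y:T. ✗
t: successors {w, y}; □p ∨ p there: w:F, y:T. ✗
u: successors {v}; □p ∨ p there: v:F. ✗
v: successors {t, x}; □p ∨ p there: t:T, x:F. ✗
w: successors {s, u, w, x}; □p ∨ p there: s:T, u:F, w:F, x:F. ✗
x: successors {s, w}; □p ∨ p there: s:T, w:F. ✗
y: successors {t, v, y}; □p ∨ p there: t:T, v:F, y:T. ✗
— 0 worlds.
For □◇¬p ∧ ¬p:
s: □◇¬p is T, ¬p is F. ✗
t: □◇¬p is T, ¬p is F. ✗
u: □◇¬p is T, ¬p is T. ✓
v: □◇¬p is T, ¬p is T. ✓
w: □◇¬p is T, ¬p is T. ✓
x: □◇¬p is T, ¬p is T. ✓
y: □◇¬p is T, ¬p is F. ✗
— 4 worlds.

0 and 4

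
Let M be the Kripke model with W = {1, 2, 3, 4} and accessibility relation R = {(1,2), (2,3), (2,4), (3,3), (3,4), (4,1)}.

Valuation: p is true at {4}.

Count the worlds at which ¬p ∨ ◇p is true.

1: ¬p is T, ◇p is F. ✓
2: ¬p is T, ◇p is T. ✓
3: ¬p is T, ◇p is T. ✓
4: ¬p is F, ◇p is F. ✗
Satisfying worlds: {1, 2, 3}.

3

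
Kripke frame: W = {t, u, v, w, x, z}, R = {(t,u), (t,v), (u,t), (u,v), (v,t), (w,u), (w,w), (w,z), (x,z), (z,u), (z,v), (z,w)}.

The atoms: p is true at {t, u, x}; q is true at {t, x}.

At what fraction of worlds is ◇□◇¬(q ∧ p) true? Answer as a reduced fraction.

t: successors {u, v}; □◇¬(q ∧ p) there: u:F, v:T. ✓
u: successors {t, v}; □◇¬(q ∧ p) there: t:F, v:T. ✓
v: successors {t}; □◇¬(q ∧ p) there: t:F. ✗
w: successors {u, w, z}; □◇¬(q ∧ p) there: u:F, w:T, z:F. ✓
x: successors {z}; □◇¬(q ∧ p) there: z:F. ✗
z: successors {u, v, w}; □◇¬(q ∧ p) there: u:F, v:T, w:T. ✓
That's 4 of 6 worlds, so 4/6 = 2/3.

2/3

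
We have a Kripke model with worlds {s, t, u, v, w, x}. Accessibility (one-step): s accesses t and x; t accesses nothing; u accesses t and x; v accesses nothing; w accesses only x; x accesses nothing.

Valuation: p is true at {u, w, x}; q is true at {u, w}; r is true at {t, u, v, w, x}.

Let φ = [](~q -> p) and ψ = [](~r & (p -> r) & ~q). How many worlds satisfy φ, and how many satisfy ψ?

For [](~q -> p):
s: successors {t, x}; ~q -> p there: t:F, x:T. ✗
t: no successors, so [](~q -> p) holds vacuously. ✓
u: successors {t, x}; ~q -> p there: t:F, x:T. ✗
v: no successors, so [](~q -> p) holds vacuously. ✓
w: successors {x}; ~q -> p there: x:T. ✓
x: no successors, so [](~q -> p) holds vacuously. ✓
— 4 worlds.
For [](~r & (p -> r) & ~q):
s: successors {t, x}; ~r & (p -> r) & ~q there: t:F, x:F. ✗
t: no successors, so [](~r & (p -> r) & ~q) holds vacuously. ✓
u: successors {t, x}; ~r & (p -> r) & ~q there: t:F, x:F. ✗
v: no successors, so [](~r & (p -> r) & ~q) holds vacuously. ✓
w: successors {x}; ~r & (p -> r) & ~q there: x:F. ✗
x: no successors, so [](~r & (p -> r) & ~q) holds vacuously. ✓
— 3 worlds.

4 and 3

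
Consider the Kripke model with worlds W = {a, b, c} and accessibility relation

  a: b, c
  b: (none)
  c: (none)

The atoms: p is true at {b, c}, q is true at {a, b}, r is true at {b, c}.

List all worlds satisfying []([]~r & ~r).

{b, c}

a: successors {b, c}; []~r & ~r there: b:F, c:F. ✗
b: no successors, so []([]~r & ~r) holds vacuously. ✓
c: no successors, so []([]~r & ~r) holds vacuously. ✓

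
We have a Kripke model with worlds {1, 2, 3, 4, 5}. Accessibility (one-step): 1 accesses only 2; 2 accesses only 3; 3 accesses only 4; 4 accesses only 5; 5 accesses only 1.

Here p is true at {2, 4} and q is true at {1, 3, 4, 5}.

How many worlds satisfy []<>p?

2

1: successors {2}; <>p there: 2:F. ✗
2: successors {3}; <>p there: 3:T. ✓
3: successors {4}; <>p there: 4:F. ✗
4: successors {5}; <>p there: 5:F. ✗
5: successors {1}; <>p there: 1:T. ✓
Satisfying worlds: {2, 5}.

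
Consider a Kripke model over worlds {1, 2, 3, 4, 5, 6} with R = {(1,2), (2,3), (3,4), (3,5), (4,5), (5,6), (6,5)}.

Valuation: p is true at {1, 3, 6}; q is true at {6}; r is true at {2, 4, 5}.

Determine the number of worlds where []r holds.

1: successors {2}; r there: 2:T. ✓
2: successors {3}; r there: 3:F. ✗
3: successors {4, 5}; r there: 4:T, 5:T. ✓
4: successors {5}; r there: 5:T. ✓
5: successors {6}; r there: 6:F. ✗
6: successors {5}; r there: 5:T. ✓
Satisfying worlds: {1, 3, 4, 6}.

4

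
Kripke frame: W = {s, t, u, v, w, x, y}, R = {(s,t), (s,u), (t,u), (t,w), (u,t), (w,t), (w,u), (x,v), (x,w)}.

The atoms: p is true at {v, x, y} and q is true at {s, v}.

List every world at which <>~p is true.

{s, t, u, w, x}

s: successors {t, u}; ~p there: t:T, u:T. ✓
t: successors {u, w}; ~p there: u:T, w:T. ✓
u: successors {t}; ~p there: t:T. ✓
v: no successors, so <>~p fails. ✗
w: successors {t, u}; ~p there: t:T, u:T. ✓
x: successors {v, w}; ~p there: v:F, w:T. ✓
y: no successors, so <>~p fails. ✗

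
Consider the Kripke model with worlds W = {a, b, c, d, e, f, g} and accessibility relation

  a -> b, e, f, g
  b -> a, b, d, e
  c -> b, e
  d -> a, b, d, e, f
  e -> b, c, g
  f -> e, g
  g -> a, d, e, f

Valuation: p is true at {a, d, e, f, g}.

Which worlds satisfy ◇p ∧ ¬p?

{b, c}

a: ◇p is T, ¬p is F. ✗
b: ◇p is T, ¬p is T. ✓
c: ◇p is T, ¬p is T. ✓
d: ◇p is T, ¬p is F. ✗
e: ◇p is T, ¬p is F. ✗
f: ◇p is T, ¬p is F. ✗
g: ◇p is T, ¬p is F. ✗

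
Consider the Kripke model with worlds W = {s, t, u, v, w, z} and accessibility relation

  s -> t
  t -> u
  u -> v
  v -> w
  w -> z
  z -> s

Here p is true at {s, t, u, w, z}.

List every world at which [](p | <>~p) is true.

s: successors {t}; p | <>~p there: t:T. ✓
t: successors {u}; p | <>~p there: u:T. ✓
u: successors {v}; p | <>~p there: v:F. ✗
v: successors {w}; p | <>~p there: w:T. ✓
w: successors {z}; p | <>~p there: z:T. ✓
z: successors {s}; p | <>~p there: s:T. ✓

{s, t, v, w, z}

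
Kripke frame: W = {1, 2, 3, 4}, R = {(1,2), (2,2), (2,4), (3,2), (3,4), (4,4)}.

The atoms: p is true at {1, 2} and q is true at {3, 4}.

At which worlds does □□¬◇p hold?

1: successors {2}; □¬◇p there: 2:F. ✗
2: successors {2, 4}; □¬◇p there: 2:F, 4:T. ✗
3: successors {2, 4}; □¬◇p there: 2:F, 4:T. ✗
4: successors {4}; □¬◇p there: 4:T. ✓

{4}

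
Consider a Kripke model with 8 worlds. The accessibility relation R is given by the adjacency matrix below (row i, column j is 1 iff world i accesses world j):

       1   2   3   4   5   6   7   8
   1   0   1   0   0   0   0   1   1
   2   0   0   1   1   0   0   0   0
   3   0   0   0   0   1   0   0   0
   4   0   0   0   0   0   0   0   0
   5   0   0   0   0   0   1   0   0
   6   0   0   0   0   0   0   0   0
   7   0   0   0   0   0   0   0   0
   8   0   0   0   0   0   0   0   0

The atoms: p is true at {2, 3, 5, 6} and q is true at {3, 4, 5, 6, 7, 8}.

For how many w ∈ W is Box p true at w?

6

1: successors {2, 7, 8}; p there: 2:T, 7:F, 8:F. ✗
2: successors {3, 4}; p there: 3:T, 4:F. ✗
3: successors {5}; p there: 5:T. ✓
4: no successors, so Box p holds vacuously. ✓
5: successors {6}; p there: 6:T. ✓
6: no successors, so Box p holds vacuously. ✓
7: no successors, so Box p holds vacuously. ✓
8: no successors, so Box p holds vacuously. ✓
Satisfying worlds: {3, 4, 5, 6, 7, 8}.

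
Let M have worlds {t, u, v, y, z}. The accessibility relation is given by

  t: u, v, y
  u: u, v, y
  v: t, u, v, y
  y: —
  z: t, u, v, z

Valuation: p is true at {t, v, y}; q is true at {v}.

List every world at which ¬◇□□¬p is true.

t: ◇□□¬p is T. ✗
u: ◇□□¬p is T. ✗
v: ◇□□¬p is T. ✗
y: ◇□□¬p is F. ✓
z: ◇□□¬p is F. ✓

{y, z}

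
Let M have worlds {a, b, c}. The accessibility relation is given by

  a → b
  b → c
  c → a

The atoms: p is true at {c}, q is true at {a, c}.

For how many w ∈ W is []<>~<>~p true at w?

1

a: successors {b}; <>~<>~p there: b:F. ✗
b: successors {c}; <>~<>~p there: c:F. ✗
c: successors {a}; <>~<>~p there: a:T. ✓
Satisfying worlds: {c}.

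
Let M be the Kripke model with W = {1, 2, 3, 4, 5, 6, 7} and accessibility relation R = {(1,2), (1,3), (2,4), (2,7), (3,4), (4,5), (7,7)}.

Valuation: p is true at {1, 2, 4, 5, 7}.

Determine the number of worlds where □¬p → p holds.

1: □¬p is F, p is T. ✓
2: □¬p is F, p is T. ✓
3: □¬p is F, p is F. ✓
4: □¬p is F, p is T. ✓
5: □¬p is T, p is T. ✓
6: □¬p is T, p is F. ✗
7: □¬p is F, p is T. ✓
Satisfying worlds: {1, 2, 3, 4, 5, 7}.

6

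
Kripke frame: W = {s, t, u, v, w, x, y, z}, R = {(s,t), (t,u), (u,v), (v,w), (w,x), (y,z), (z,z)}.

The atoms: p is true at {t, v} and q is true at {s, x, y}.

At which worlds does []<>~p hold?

s: successors {t}; <>~p there: t:T. ✓
t: successors {u}; <>~p there: u:F. ✗
u: successors {v}; <>~p there: v:T. ✓
v: successors {w}; <>~p there: w:T. ✓
w: successors {x}; <>~p there: x:F. ✗
x: no successors, so []<>~p holds vacuously. ✓
y: successors {z}; <>~p there: z:T. ✓
z: successors {z}; <>~p there: z:T. ✓

{s, u, v, x, y, z}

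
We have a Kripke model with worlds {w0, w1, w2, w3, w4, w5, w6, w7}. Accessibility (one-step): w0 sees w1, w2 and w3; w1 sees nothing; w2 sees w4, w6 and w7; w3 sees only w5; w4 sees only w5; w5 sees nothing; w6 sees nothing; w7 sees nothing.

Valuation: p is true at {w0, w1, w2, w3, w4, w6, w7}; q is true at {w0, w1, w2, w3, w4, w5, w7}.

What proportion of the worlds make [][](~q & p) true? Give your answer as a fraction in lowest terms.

w0: successors {w1, w2, w3}; [](~q & p) there: w1:T, w2:F, w3:F. ✗
w1: no successors, so [][](~q & p) holds vacuously. ✓
w2: successors {w4, w6, w7}; [](~q & p) there: w4:F, w6:T, w7:T. ✗
w3: successors {w5}; [](~q & p) there: w5:T. ✓
w4: successors {w5}; [](~q & p) there: w5:T. ✓
w5: no successors, so [][](~q & p) holds vacuously. ✓
w6: no successors, so [][](~q & p) holds vacuously. ✓
w7: no successors, so [][](~q & p) holds vacuously. ✓
That's 6 of 8 worlds, so 6/8 = 3/4.

3/4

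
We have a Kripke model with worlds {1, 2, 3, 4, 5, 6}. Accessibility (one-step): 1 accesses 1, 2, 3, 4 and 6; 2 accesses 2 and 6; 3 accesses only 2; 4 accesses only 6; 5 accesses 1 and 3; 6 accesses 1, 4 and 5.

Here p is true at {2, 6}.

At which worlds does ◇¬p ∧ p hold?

1: ◇¬p is T, p is F. ✗
2: ◇¬p is F, p is T. ✗
3: ◇¬p is F, p is F. ✗
4: ◇¬p is F, p is F. ✗
5: ◇¬p is T, p is F. ✗
6: ◇¬p is T, p is T. ✓

{6}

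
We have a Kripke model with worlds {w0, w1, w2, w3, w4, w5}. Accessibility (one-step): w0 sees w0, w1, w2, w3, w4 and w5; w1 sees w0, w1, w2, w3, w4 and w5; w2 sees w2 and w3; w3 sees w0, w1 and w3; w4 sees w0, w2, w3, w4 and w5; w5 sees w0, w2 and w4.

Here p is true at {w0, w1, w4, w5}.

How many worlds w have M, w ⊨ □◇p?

1

w0: successors {w0, w1, w2, w3, w4, w5}; ◇p there: w0:T, w1:T, w2:F, w3:T, w4:T, w5:T. ✗
w1: successors {w0, w1, w2, w3, w4, w5}; ◇p there: w0:T, w1:T, w2:F, w3:T, w4:T, w5:T. ✗
w2: successors {w2, w3}; ◇p there: w2:F, w3:T. ✗
w3: successors {w0, w1, w3}; ◇p there: w0:T, w1:T, w3:T. ✓
w4: successors {w0, w2, w3, w4, w5}; ◇p there: w0:T, w2:F, w3:T, w4:T, w5:T. ✗
w5: successors {w0, w2, w4}; ◇p there: w0:T, w2:F, w4:T. ✗
Satisfying worlds: {w3}.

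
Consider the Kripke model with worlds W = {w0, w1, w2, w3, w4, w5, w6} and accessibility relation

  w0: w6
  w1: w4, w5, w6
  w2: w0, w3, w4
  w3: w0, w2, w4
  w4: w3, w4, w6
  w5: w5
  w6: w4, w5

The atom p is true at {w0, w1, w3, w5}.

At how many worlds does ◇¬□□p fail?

1

w0: successors {w6}; ¬□□p there: w6:T. ✓
w1: successors {w4, w5, w6}; ¬□□p there: w4:T, w5:F, w6:T. ✓
w2: successors {w0, w3, w4}; ¬□□p there: w0:T, w3:T, w4:T. ✓
w3: successors {w0, w2, w4}; ¬□□p there: w0:T, w2:T, w4:T. ✓
w4: successors {w3, w4, w6}; ¬□□p there: w3:T, w4:T, w6:T. ✓
w5: successors {w5}; ¬□□p there: w5:F. ✗
w6: successors {w4, w5}; ¬□□p there: w4:T, w5:F. ✓
Satisfying worlds: {w0, w1, w2, w3, w4, w6}.
So ◇¬□□p fails at the other 1 world.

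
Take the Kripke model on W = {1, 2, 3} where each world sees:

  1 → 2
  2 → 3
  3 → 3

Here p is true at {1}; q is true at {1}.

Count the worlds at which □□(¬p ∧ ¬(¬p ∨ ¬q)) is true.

1: successors {2}; □(¬p ∧ ¬(¬p ∨ ¬q)) there: 2:F. ✗
2: successors {3}; □(¬p ∧ ¬(¬p ∨ ¬q)) there: 3:F. ✗
3: successors {3}; □(¬p ∧ ¬(¬p ∨ ¬q)) there: 3:F. ✗
Satisfying worlds: ∅.

0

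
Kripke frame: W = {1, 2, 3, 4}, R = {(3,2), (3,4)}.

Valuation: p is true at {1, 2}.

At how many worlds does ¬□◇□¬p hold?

1

1: □◇□¬p is T. ✗
2: □◇□¬p is T. ✗
3: □◇□¬p is F. ✓
4: □◇□¬p is T. ✗
Satisfying worlds: {3}.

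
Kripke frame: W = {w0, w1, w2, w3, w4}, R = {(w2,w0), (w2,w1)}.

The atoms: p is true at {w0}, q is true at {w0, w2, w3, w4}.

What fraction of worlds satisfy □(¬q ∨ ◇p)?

4/5

w0: no successors, so □(¬q ∨ ◇p) holds vacuously. ✓
w1: no successors, so □(¬q ∨ ◇p) holds vacuously. ✓
w2: successors {w0, w1}; ¬q ∨ ◇p there: w0:F, w1:T. ✗
w3: no successors, so □(¬q ∨ ◇p) holds vacuously. ✓
w4: no successors, so □(¬q ∨ ◇p) holds vacuously. ✓
That's 4 of 5 worlds, so 4/5.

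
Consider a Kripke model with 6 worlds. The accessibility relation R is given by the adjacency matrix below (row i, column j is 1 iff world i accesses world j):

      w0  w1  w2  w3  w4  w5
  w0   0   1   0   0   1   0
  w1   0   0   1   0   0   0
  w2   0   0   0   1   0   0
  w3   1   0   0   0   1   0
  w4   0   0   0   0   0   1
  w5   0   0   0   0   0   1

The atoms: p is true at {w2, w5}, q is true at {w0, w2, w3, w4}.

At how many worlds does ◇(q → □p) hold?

4

w0: successors {w1, w4}; q → □p there: w1:T, w4:T. ✓
w1: successors {w2}; q → □p there: w2:F. ✗
w2: successors {w3}; q → □p there: w3:F. ✗
w3: successors {w0, w4}; q → □p there: w0:F, w4:T. ✓
w4: successors {w5}; q → □p there: w5:T. ✓
w5: successors {w5}; q → □p there: w5:T. ✓
Satisfying worlds: {w0, w3, w4, w5}.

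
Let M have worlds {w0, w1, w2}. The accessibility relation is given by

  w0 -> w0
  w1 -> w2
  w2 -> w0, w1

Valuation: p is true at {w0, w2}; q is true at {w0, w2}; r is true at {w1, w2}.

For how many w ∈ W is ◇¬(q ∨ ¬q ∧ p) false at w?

2

w0: successors {w0}; ¬(q ∨ ¬q ∧ p) there: w0:F. ✗
w1: successors {w2}; ¬(q ∨ ¬q ∧ p) there: w2:F. ✗
w2: successors {w0, w1}; ¬(q ∨ ¬q ∧ p) there: w0:F, w1:T. ✓
Satisfying worlds: {w2}.
So ◇¬(q ∨ ¬q ∧ p) fails at the other 2 worlds.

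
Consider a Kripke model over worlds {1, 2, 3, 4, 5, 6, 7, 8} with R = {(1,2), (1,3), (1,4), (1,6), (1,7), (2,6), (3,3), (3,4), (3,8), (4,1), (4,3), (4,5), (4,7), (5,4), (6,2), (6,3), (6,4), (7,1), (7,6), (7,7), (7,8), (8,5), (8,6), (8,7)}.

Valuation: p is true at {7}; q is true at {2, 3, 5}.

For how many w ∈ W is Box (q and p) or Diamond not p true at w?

1: Box (q and p) is F, Diamond not p is T. ✓
2: Box (q and p) is F, Diamond not p is T. ✓
3: Box (q and p) is F, Diamond not p is T. ✓
4: Box (q and p) is F, Diamond not p is T. ✓
5: Box (q and p) is F, Diamond not p is T. ✓
6: Box (q and p) is F, Diamond not p is T. ✓
7: Box (q and p) is F, Diamond not p is T. ✓
8: Box (q and p) is F, Diamond not p is T. ✓
Satisfying worlds: {1, 2, 3, 4, 5, 6, 7, 8}.

8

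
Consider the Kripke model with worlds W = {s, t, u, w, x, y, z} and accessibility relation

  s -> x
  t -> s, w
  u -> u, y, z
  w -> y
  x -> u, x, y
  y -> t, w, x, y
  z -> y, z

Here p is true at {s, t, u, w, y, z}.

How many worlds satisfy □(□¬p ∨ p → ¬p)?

s: successors {x}; □¬p ∨ p → ¬p there: x:T. ✓
t: successors {s, w}; □¬p ∨ p → ¬p there: s:F, w:F. ✗
u: successors {u, y, z}; □¬p ∨ p → ¬p there: u:F, y:F, z:F. ✗
w: successors {y}; □¬p ∨ p → ¬p there: y:F. ✗
x: successors {u, x, y}; □¬p ∨ p → ¬p there: u:F, x:T, y:F. ✗
y: successors {t, w, x, y}; □¬p ∨ p → ¬p there: t:F, w:F, x:T, y:F. ✗
z: successors {y, z}; □¬p ∨ p → ¬p there: y:F, z:F. ✗
Satisfying worlds: {s}.

1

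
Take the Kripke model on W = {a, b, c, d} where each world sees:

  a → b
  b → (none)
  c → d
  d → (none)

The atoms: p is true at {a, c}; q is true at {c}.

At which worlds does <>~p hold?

a: successors {b}; ~p there: b:T. ✓
b: no successors, so <>~p fails. ✗
c: successors {d}; ~p there: d:T. ✓
d: no successors, so <>~p fails. ✗

{a, c}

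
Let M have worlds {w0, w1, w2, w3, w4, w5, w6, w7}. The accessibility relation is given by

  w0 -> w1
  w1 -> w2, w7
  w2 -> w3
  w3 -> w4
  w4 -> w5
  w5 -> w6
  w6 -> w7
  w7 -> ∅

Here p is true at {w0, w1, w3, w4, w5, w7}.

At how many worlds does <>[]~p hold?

3

w0: successors {w1}; []~p there: w1:F. ✗
w1: successors {w2, w7}; []~p there: w2:F, w7:T. ✓
w2: successors {w3}; []~p there: w3:F. ✗
w3: successors {w4}; []~p there: w4:F. ✗
w4: successors {w5}; []~p there: w5:T. ✓
w5: successors {w6}; []~p there: w6:F. ✗
w6: successors {w7}; []~p there: w7:T. ✓
w7: no successors, so <>[]~p fails. ✗
Satisfying worlds: {w1, w4, w6}.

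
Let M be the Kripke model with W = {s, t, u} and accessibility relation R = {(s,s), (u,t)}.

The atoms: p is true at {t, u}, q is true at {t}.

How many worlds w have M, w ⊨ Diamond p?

1

s: successors {s}; p there: s:F. ✗
t: no successors, so Diamond p fails. ✗
u: successors {t}; p there: t:T. ✓
Satisfying worlds: {u}.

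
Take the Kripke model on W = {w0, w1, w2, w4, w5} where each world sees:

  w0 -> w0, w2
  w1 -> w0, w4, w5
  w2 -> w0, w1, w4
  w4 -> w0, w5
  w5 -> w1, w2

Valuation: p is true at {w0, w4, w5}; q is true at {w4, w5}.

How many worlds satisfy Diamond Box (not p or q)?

w0: successors {w0, w2}; Box (not p or q) there: w0:F, w2:F. ✗
w1: successors {w0, w4, w5}; Box (not p or q) there: w0:F, w4:F, w5:T. ✓
w2: successors {w0, w1, w4}; Box (not p or q) there: w0:F, w1:F, w4:F. ✗
w4: successors {w0, w5}; Box (not p or q) there: w0:F, w5:T. ✓
w5: successors {w1, w2}; Box (not p or q) there: w1:F, w2:F. ✗
Satisfying worlds: {w1, w4}.

2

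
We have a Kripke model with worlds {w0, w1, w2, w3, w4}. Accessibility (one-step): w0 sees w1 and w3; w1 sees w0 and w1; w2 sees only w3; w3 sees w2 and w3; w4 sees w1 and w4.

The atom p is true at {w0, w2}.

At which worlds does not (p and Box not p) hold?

{w1, w3, w4}

w0: p and Box not p is T. ✗
w1: p and Box not p is F. ✓
w2: p and Box not p is T. ✗
w3: p and Box not p is F. ✓
w4: p and Box not p is F. ✓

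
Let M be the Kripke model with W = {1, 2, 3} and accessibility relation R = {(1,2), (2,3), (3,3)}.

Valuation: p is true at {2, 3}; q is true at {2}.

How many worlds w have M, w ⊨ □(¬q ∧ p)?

1: successors {2}; ¬q ∧ p there: 2:F. ✗
2: successors {3}; ¬q ∧ p there: 3:T. ✓
3: successors {3}; ¬q ∧ p there: 3:T. ✓
Satisfying worlds: {2, 3}.

2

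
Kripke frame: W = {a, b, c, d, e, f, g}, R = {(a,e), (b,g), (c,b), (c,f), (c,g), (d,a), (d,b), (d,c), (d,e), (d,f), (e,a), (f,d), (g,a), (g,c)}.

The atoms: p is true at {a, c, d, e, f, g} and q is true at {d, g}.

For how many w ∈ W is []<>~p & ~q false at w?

a: []<>~p is F, ~q is T. ✗
b: []<>~p is F, ~q is T. ✗
c: []<>~p is F, ~q is T. ✗
d: []<>~p is F, ~q is F. ✗
e: []<>~p is F, ~q is T. ✗
f: []<>~p is T, ~q is T. ✓
g: []<>~p is F, ~q is F. ✗
Satisfying worlds: {f}.
So []<>~p & ~q fails at the other 6 worlds.

6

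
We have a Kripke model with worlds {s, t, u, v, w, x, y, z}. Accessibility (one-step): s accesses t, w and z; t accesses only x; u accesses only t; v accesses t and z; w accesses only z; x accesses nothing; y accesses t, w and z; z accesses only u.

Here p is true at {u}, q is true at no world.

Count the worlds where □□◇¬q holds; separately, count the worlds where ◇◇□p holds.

For □□◇¬q:
s: successors {t, w, z}; □◇¬q there: t:F, w:T, z:T. ✗
t: successors {x}; □◇¬q there: x:T. ✓
u: successors {t}; □◇¬q there: t:F. ✗
v: successors {t, z}; □◇¬q there: t:F, z:T. ✗
w: successors {z}; □◇¬q there: z:T. ✓
x: no successors, so □□◇¬q holds vacuously. ✓
y: successors {t, w, z}; □◇¬q there: t:F, w:T, z:T. ✗
z: successors {u}; □◇¬q there: u:T. ✓
— 4 worlds.
For ◇◇□p:
s: successors {t, w, z}; ◇□p there: t:T, w:T, z:F. ✓
t: successors {x}; ◇□p there: x:F. ✗
u: successors {t}; ◇□p there: t:T. ✓
v: successors {t, z}; ◇□p there: t:T, z:F. ✓
w: successors {z}; ◇□p there: z:F. ✗
x: no successors, so ◇◇□p fails. ✗
y: successors {t, w, z}; ◇□p there: t:T, w:T, z:F. ✓
z: successors {u}; ◇□p there: u:F. ✗
— 4 worlds.

4 and 4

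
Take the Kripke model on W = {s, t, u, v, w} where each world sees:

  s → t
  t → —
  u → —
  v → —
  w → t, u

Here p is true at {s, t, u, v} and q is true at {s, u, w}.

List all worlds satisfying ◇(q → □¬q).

{s, w}

s: successors {t}; q → □¬q there: t:T. ✓
t: no successors, so ◇(q → □¬q) fails. ✗
u: no successors, so ◇(q → □¬q) fails. ✗
v: no successors, so ◇(q → □¬q) fails. ✗
w: successors {t, u}; q → □¬q there: t:T, u:T. ✓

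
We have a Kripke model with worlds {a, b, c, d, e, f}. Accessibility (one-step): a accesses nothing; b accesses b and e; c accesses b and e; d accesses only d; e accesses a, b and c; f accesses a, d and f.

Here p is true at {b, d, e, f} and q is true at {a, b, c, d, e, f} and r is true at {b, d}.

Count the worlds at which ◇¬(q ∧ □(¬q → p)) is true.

a: no successors, so ◇¬(q ∧ □(¬q → p)) fails. ✗
b: successors {b, e}; ¬(q ∧ □(¬q → p)) there: b:F, e:F. ✗
c: successors {b, e}; ¬(q ∧ □(¬q → p)) there: b:F, e:F. ✗
d: successors {d}; ¬(q ∧ □(¬q → p)) there: d:F. ✗
e: successors {a, b, c}; ¬(q ∧ □(¬q → p)) there: a:F, b:F, c:F. ✗
f: successors {a, d, f}; ¬(q ∧ □(¬q → p)) there: a:F, d:F, f:F. ✗
Satisfying worlds: ∅.

0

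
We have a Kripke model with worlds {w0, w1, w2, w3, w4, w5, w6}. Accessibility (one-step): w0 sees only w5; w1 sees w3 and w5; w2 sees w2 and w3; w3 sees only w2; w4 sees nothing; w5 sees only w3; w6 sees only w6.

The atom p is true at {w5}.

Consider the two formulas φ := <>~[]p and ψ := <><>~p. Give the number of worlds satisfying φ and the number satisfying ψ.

For <>~[]p:
w0: successors {w5}; ~[]p there: w5:T. ✓
w1: successors {w3, w5}; ~[]p there: w3:T, w5:T. ✓
w2: successors {w2, w3}; ~[]p there: w2:T, w3:T. ✓
w3: successors {w2}; ~[]p there: w2:T. ✓
w4: no successors, so <>~[]p fails. ✗
w5: successors {w3}; ~[]p there: w3:T. ✓
w6: successors {w6}; ~[]p there: w6:T. ✓
— 6 worlds.
For <><>~p:
w0: successors {w5}; <>~p there: w5:T. ✓
w1: successors {w3, w5}; <>~p there: w3:T, w5:T. ✓
w2: successors {w2, w3}; <>~p there: w2:T, w3:T. ✓
w3: successors {w2}; <>~p there: w2:T. ✓
w4: no successors, so <><>~p fails. ✗
w5: successors {w3}; <>~p there: w3:T. ✓
w6: successors {w6}; <>~p there: w6:T. ✓
— 6 worlds.

6 and 6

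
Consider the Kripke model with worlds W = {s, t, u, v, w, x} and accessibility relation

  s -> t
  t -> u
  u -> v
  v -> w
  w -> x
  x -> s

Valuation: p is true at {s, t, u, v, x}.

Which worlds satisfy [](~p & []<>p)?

{v}

s: successors {t}; ~p & []<>p there: t:F. ✗
t: successors {u}; ~p & []<>p there: u:F. ✗
u: successors {v}; ~p & []<>p there: v:F. ✗
v: successors {w}; ~p & []<>p there: w:T. ✓
w: successors {x}; ~p & []<>p there: x:F. ✗
x: successors {s}; ~p & []<>p there: s:F. ✗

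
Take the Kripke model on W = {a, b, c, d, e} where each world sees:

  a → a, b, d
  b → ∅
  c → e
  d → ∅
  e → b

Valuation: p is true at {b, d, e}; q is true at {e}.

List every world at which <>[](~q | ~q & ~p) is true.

a: successors {a, b, d}; [](~q | ~q & ~p) there: a:T, b:T, d:T. ✓
b: no successors, so <>[](~q | ~q & ~p) fails. ✗
c: successors {e}; [](~q | ~q & ~p) there: e:T. ✓
d: no successors, so <>[](~q | ~q & ~p) fails. ✗
e: successors {b}; [](~q | ~q & ~p) there: b:T. ✓

{a, c, e}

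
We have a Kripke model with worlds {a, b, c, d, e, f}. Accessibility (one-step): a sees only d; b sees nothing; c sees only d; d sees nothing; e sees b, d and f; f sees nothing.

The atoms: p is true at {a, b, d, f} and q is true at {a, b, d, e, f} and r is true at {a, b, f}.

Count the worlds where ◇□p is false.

a: successors {d}; □p there: d:T. ✓
b: no successors, so ◇□p fails. ✗
c: successors {d}; □p there: d:T. ✓
d: no successors, so ◇□p fails. ✗
e: successors {b, d, f}; □p there: b:T, d:T, f:T. ✓
f: no successors, so ◇□p fails. ✗
Satisfying worlds: {a, c, e}.
So ◇□p fails at the other 3 worlds.

3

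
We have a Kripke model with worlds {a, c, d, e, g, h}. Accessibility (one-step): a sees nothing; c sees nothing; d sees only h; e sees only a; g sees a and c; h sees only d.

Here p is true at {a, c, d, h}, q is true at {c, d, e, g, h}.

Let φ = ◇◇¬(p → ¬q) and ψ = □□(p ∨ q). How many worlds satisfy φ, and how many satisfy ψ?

2 and 6

For ◇◇¬(p → ¬q):
a: no successors, so ◇◇¬(p → ¬q) fails. ✗
c: no successors, so ◇◇¬(p → ¬q) fails. ✗
d: successors {h}; ◇¬(p → ¬q) there: h:T. ✓
e: successors {a}; ◇¬(p → ¬q) there: a:F. ✗
g: successors {a, c}; ◇¬(p → ¬q) there: a:F, c:F. ✗
h: successors {d}; ◇¬(p → ¬q) there: d:T. ✓
— 2 worlds.
For □□(p ∨ q):
a: no successors, so □□(p ∨ q) holds vacuously. ✓
c: no successors, so □□(p ∨ q) holds vacuously. ✓
d: successors {h}; □(p ∨ q) there: h:T. ✓
e: successors {a}; □(p ∨ q) there: a:T. ✓
g: successors {a, c}; □(p ∨ q) there: a:T, c:T. ✓
h: successors {d}; □(p ∨ q) there: d:T. ✓
— 6 worlds.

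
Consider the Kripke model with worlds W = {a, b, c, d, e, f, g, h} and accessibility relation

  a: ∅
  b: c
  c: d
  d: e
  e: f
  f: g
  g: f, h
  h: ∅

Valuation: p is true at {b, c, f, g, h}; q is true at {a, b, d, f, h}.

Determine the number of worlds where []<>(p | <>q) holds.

6

a: no successors, so []<>(p | <>q) holds vacuously. ✓
b: successors {c}; <>(p | <>q) there: c:F. ✗
c: successors {d}; <>(p | <>q) there: d:T. ✓
d: successors {e}; <>(p | <>q) there: e:T. ✓
e: successors {f}; <>(p | <>q) there: f:T. ✓
f: successors {g}; <>(p | <>q) there: g:T. ✓
g: successors {f, h}; <>(p | <>q) there: f:T, h:F. ✗
h: no successors, so []<>(p | <>q) holds vacuously. ✓
Satisfying worlds: {a, c, d, e, f, h}.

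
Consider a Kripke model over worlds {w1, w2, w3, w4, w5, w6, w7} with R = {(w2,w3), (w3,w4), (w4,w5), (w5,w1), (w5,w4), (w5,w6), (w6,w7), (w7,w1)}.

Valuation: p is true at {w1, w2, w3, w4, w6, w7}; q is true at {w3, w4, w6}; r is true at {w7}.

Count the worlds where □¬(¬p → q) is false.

5

w1: no successors, so □¬(¬p → q) holds vacuously. ✓
w2: successors {w3}; ¬(¬p → q) there: w3:F. ✗
w3: successors {w4}; ¬(¬p → q) there: w4:F. ✗
w4: successors {w5}; ¬(¬p → q) there: w5:T. ✓
w5: successors {w1, w4, w6}; ¬(¬p → q) there: w1:F, w4:F, w6:F. ✗
w6: successors {w7}; ¬(¬p → q) there: w7:F. ✗
w7: successors {w1}; ¬(¬p → q) there: w1:F. ✗
Satisfying worlds: {w1, w4}.
So □¬(¬p → q) fails at the other 5 worlds.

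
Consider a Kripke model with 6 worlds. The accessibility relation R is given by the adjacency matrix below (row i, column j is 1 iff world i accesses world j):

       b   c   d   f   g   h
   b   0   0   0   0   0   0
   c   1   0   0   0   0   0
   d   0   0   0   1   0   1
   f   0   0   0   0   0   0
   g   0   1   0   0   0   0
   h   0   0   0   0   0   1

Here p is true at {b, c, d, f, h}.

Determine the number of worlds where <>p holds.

4

b: no successors, so <>p fails. ✗
c: successors {b}; p there: b:T. ✓
d: successors {f, h}; p there: f:T, h:T. ✓
f: no successors, so <>p fails. ✗
g: successors {c}; p there: c:T. ✓
h: successors {h}; p there: h:T. ✓
Satisfying worlds: {c, d, g, h}.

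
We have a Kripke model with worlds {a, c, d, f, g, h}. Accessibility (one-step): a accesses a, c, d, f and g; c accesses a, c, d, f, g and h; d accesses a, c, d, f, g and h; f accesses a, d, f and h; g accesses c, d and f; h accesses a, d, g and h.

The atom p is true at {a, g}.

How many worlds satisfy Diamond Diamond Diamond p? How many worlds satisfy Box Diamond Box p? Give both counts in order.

For Diamond Diamond Diamond p:
a: successors {a, c, d, f, g}; Diamond Diamond p there: a:T, c:T, d:T, f:T, g:T. ✓
c: successors {a, c, d, f, g, h}; Diamond Diamond p there: a:T, c:T, d:T, f:T, g:T, h:T. ✓
d: successors {a, c, d, f, g, h}; Diamond Diamond p there: a:T, c:T, d:T, f:T, g:T, h:T. ✓
f: successors {a, d, f, h}; Diamond Diamond p there: a:T, d:T, f:T, h:T. ✓
g: successors {c, d, f}; Diamond Diamond p there: c:T, d:T, f:T. ✓
h: successors {a, d, g, h}; Diamond Diamond p there: a:T, d:T, g:T, h:T. ✓
— 6 worlds.
For Box Diamond Box p:
a: successors {a, c, d, f, g}; Diamond Box p there: a:F, c:F, d:F, f:F, g:F. ✗
c: successors {a, c, d, f, g, h}; Diamond Box p there: a:F, c:F, d:F, f:F, g:F, h:F. ✗
d: successors {a, c, d, f, g, h}; Diamond Box p there: a:F, c:F, d:F, f:F, g:F, h:F. ✗
f: successors {a, d, f, h}; Diamond Box p there: a:F, d:F, f:F, h:F. ✗
g: successors {c, d, f}; Diamond Box p there: c:F, d:F, f:F. ✗
h: successors {a, d, g, h}; Diamond Box p there: a:F, d:F, g:F, h:F. ✗
— 0 worlds.

6 and 0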